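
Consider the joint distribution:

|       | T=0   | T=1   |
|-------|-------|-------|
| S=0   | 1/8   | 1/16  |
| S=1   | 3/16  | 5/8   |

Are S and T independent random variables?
Marginal P(S) (row sums):
  P(S=0) = 1/8 + 1/16 = 3/16
  P(S=1) = 3/16 + 5/8 = 13/16
Marginal P(T) (column sums):
  P(T=0) = 1/8 + 3/16 = 5/16
  P(T=1) = 1/16 + 5/8 = 11/16

S and T are independent iff P(S=i,T=j) = P(S=i)·P(T=j) for every cell.
  P(S=0)·P(T=0) = 3/16 × 5/16 = 15/256, but P(S=0,T=0) = 1/8 ✗

No, S and T are not independent. Quantitatively, I(S;T) > 0:

H(S) = -[(3/16)·log₂(3/16) + (13/16)·log₂(13/16)]
  = 0.4528 + 0.2434
  = 0.6962 bits
H(T) = -[(5/16)·log₂(5/16) + (11/16)·log₂(11/16)]
  = 0.5244 + 0.3716
  = 0.8960 bits
H(S,T) = -[(1/8)·log₂(1/8) + (1/16)·log₂(1/16) + (3/16)·log₂(3/16) + (5/8)·log₂(5/8)]
  = 0.3750 + 0.2500 + 0.4528 + 0.4238
  = 1.5016 bits
I(S;T) = H(S) + H(T) - H(S,T) = 0.6962 + 0.8960 - 1.5016 = 0.0906 bits > 0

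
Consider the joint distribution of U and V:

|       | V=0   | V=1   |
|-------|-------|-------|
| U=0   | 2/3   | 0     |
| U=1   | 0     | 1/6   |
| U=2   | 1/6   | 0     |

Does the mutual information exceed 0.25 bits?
Marginal P(U) (row sums):
  P(U=0) = 2/3 + 0 = 2/3
  P(U=1) = 0 + 1/6 = 1/6
  P(U=2) = 1/6 + 0 = 1/6
Marginal P(V) (column sums):
  P(V=0) = 2/3 + 0 + 1/6 = 5/6
  P(V=1) = 0 + 1/6 + 0 = 1/6

H(U) = -[(2/3)·log₂(2/3) + (1/6)·log₂(1/6) + (1/6)·log₂(1/6)]
  = 0.3900 + 0.4308 + 0.4308
  = 1.2516 bits
H(V) = -[(5/6)·log₂(5/6) + (1/6)·log₂(1/6)]
  = 0.2192 + 0.4308
  = 0.6500 bits
H(U,V) = -[(2/3)·log₂(2/3) + (1/6)·log₂(1/6) + (1/6)·log₂(1/6)]
  = 0.3900 + 0.4308 + 0.4308
  = 1.2516 bits

I(U;V) = H(U) + H(V) - H(U,V)
  = 1.2516 + 0.6500 - 1.2516
  = 0.6500 bits

Yes. I(U;V) = 0.6500 bits, which is > 0.25 bits.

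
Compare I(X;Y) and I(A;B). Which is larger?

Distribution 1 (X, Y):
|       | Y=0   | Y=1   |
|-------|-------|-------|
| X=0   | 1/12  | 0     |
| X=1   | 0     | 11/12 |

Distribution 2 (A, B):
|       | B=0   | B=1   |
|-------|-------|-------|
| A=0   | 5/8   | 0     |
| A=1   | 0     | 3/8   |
Distribution 1 (X, Y):
Marginal P(X) (row sums):
  P(X=0) = 1/12 + 0 = 1/12
  P(X=1) = 0 + 11/12 = 11/12
Marginal P(Y) (column sums):
  P(Y=0) = 1/12 + 0 = 1/12
  P(Y=1) = 0 + 11/12 = 11/12

H(X) = -[(1/12)·log₂(1/12) + (11/12)·log₂(11/12)]
  = 0.2987 + 0.1151
  = 0.4138 bits
H(Y) = -[(1/12)·log₂(1/12) + (11/12)·log₂(11/12)]
  = 0.2987 + 0.1151
  = 0.4138 bits
H(X,Y) = -[(1/12)·log₂(1/12) + (11/12)·log₂(11/12)]
  = 0.2987 + 0.1151
  = 0.4138 bits

I(X;Y) = H(X) + H(Y) - H(X,Y)
  = 0.4138 + 0.4138 - 0.4138
  = 0.4138 bits

Distribution 2 (A, B):
Marginal P(A) (row sums):
  P(A=0) = 5/8 + 0 = 5/8
  P(A=1) = 0 + 3/8 = 3/8
Marginal P(B) (column sums):
  P(B=0) = 5/8 + 0 = 5/8
  P(B=1) = 0 + 3/8 = 3/8

H(A) = -[(5/8)·log₂(5/8) + (3/8)·log₂(3/8)]
  = 0.4238 + 0.5306
  = 0.9544 bits
H(B) = -[(5/8)·log₂(5/8) + (3/8)·log₂(3/8)]
  = 0.4238 + 0.5306
  = 0.9544 bits
H(A,B) = -[(5/8)·log₂(5/8) + (3/8)·log₂(3/8)]
  = 0.4238 + 0.5306
  = 0.9544 bits

I(A;B) = H(A) + H(B) - H(A,B)
  = 0.9544 + 0.9544 - 0.9544
  = 0.9544 bits

I(A;B) = 0.9544 bits > I(X;Y) = 0.4138 bits, so (A, B) has the higher mutual information (stronger dependence).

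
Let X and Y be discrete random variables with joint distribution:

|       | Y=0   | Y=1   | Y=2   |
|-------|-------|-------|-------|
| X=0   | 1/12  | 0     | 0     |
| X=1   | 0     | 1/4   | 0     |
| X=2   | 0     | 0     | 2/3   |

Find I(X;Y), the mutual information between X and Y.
Marginal P(X) (row sums):
  P(X=0) = 1/12 + 0 + 0 = 1/12
  P(X=1) = 0 + 1/4 + 0 = 1/4
  P(X=2) = 0 + 0 + 2/3 = 2/3
Marginal P(Y) (column sums):
  P(Y=0) = 1/12 + 0 + 0 = 1/12
  P(Y=1) = 0 + 1/4 + 0 = 1/4
  P(Y=2) = 0 + 0 + 2/3 = 2/3

H(X) = -[(1/12)·log₂(1/12) + (1/4)·log₂(1/4) + (2/3)·log₂(2/3)]
  = 0.2987 + 0.5000 + 0.3900
  = 1.1887 bits
H(Y) = -[(1/12)·log₂(1/12) + (1/4)·log₂(1/4) + (2/3)·log₂(2/3)]
  = 0.2987 + 0.5000 + 0.3900
  = 1.1887 bits
H(X,Y) = -[(1/12)·log₂(1/12) + (1/4)·log₂(1/4) + (2/3)·log₂(2/3)]
  = 0.2987 + 0.5000 + 0.3900
  = 1.1887 bits

I(X;Y) = H(X) + H(Y) - H(X,Y)
  = 1.1887 + 1.1887 - 1.1887
  = 1.1887 bits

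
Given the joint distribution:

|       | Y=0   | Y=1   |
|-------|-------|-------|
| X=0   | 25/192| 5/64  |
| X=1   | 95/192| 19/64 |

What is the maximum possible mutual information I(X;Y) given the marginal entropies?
The upper bound on mutual information is I(X;Y) ≤ min(H(X), H(Y)).

Marginal P(X) (row sums):
  P(X=0) = 25/192 + 5/64 = 5/24
  P(X=1) = 95/192 + 19/64 = 19/24
Marginal P(Y) (column sums):
  P(Y=0) = 25/192 + 95/192 = 5/8
  P(Y=1) = 5/64 + 19/64 = 3/8

H(X) = -[(5/24)·log₂(5/24) + (19/24)·log₂(19/24)]
  = 0.4715 + 0.2668
  = 0.7383 bits
H(Y) = -[(5/8)·log₂(5/8) + (3/8)·log₂(3/8)]
  = 0.4238 + 0.5306
  = 0.9544 bits

Maximum possible I(X;Y) = min(0.7383, 0.9544) = 0.7383 bits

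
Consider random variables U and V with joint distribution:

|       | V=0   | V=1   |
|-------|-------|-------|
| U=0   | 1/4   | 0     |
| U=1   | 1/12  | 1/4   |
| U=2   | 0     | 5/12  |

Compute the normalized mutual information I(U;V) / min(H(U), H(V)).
Marginal P(U) (row sums):
  P(U=0) = 1/4 + 0 = 1/4
  P(U=1) = 1/12 + 1/4 = 1/3
  P(U=2) = 0 + 5/12 = 5/12
Marginal P(V) (column sums):
  P(V=0) = 1/4 + 1/12 + 0 = 1/3
  P(V=1) = 0 + 1/4 + 5/12 = 2/3

H(U) = -[(1/4)·log₂(1/4) + (1/3)·log₂(1/3) + (5/12)·log₂(5/12)]
  = 0.5000 + 0.5283 + 0.5263
  = 1.5546 bits
H(V) = -[(1/3)·log₂(1/3) + (2/3)·log₂(2/3)]
  = 0.5283 + 0.3900
  = 0.9183 bits
H(U,V) = -[(1/4)·log₂(1/4) + (1/12)·log₂(1/12) + (1/4)·log₂(1/4) + (5/12)·log₂(5/12)]
  = 0.5000 + 0.2987 + 0.5000 + 0.5263
  = 1.8250 bits

I(U;V) = H(U) + H(V) - H(U,V)
  = 1.5546 + 0.9183 - 1.8250
  = 0.6479 bits

min(H(U), H(V)) = min(1.5546, 0.9183) = 0.9183 bits
Normalized MI = 0.6479 / 0.9183 = 0.7055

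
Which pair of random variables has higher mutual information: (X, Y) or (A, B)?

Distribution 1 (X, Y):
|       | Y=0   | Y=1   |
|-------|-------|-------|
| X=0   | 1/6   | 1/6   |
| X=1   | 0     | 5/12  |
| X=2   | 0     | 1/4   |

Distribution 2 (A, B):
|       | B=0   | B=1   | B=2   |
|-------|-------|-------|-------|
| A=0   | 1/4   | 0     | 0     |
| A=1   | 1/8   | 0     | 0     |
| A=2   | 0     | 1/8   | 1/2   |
Distribution 1 (X, Y):
Marginal P(X) (row sums):
  P(X=0) = 1/6 + 1/6 = 1/3
  P(X=1) = 0 + 5/12 = 5/12
  P(X=2) = 0 + 1/4 = 1/4
Marginal P(Y) (column sums):
  P(Y=0) = 1/6 + 0 + 0 = 1/6
  P(Y=1) = 1/6 + 5/12 + 1/4 = 5/6

H(X) = -[(1/3)·log₂(1/3) + (5/12)·log₂(5/12) + (1/4)·log₂(1/4)]
  = 0.5283 + 0.5263 + 0.5000
  = 1.5546 bits
H(Y) = -[(1/6)·log₂(1/6) + (5/6)·log₂(5/6)]
  = 0.4308 + 0.2192
  = 0.6500 bits
H(X,Y) = -[(1/6)·log₂(1/6) + (1/6)·log₂(1/6) + (5/12)·log₂(5/12) + (1/4)·log₂(1/4)]
  = 0.4308 + 0.4308 + 0.5263 + 0.5000
  = 1.8879 bits

I(X;Y) = H(X) + H(Y) - H(X,Y)
  = 1.5546 + 0.6500 - 1.8879
  = 0.3167 bits

Distribution 2 (A, B):
Marginal P(A) (row sums):
  P(A=0) = 1/4 + 0 + 0 = 1/4
  P(A=1) = 1/8 + 0 + 0 = 1/8
  P(A=2) = 0 + 1/8 + 1/2 = 5/8
Marginal P(B) (column sums):
  P(B=0) = 1/4 + 1/8 + 0 = 3/8
  P(B=1) = 0 + 0 + 1/8 = 1/8
  P(B=2) = 0 + 0 + 1/2 = 1/2

H(A) = -[(1/4)·log₂(1/4) + (1/8)·log₂(1/8) + (5/8)·log₂(5/8)]
  = 0.5000 + 0.3750 + 0.4238
  = 1.2988 bits
H(B) = -[(3/8)·log₂(3/8) + (1/8)·log₂(1/8) + (1/2)·log₂(1/2)]
  = 0.5306 + 0.3750 + 0.5000
  = 1.4056 bits
H(A,B) = -[(1/4)·log₂(1/4) + (1/8)·log₂(1/8) + (1/8)·log₂(1/8) + (1/2)·log₂(1/2)]
  = 0.5000 + 0.3750 + 0.3750 + 0.5000
  = 1.7500 bits

I(A;B) = H(A) + H(B) - H(A,B)
  = 1.2988 + 1.4056 - 1.7500
  = 0.9544 bits

I(A;B) = 0.9544 bits > I(X;Y) = 0.3167 bits, so (A, B) has the higher mutual information (stronger dependence).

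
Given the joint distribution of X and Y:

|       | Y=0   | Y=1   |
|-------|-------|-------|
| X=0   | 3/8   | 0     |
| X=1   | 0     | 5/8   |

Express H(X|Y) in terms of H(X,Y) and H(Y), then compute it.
H(X|Y) = H(X,Y) - H(Y)

Marginal P(Y) (column sums):
  P(Y=0) = 3/8 + 0 = 3/8
  P(Y=1) = 0 + 5/8 = 5/8

H(X,Y) = -[(3/8)·log₂(3/8) + (5/8)·log₂(5/8)]
  = 0.5306 + 0.4238
  = 0.9544 bits
H(Y) = -[(3/8)·log₂(3/8) + (5/8)·log₂(5/8)]
  = 0.5306 + 0.4238
  = 0.9544 bits

H(X|Y) = 0.9544 - 0.9544 = 0.0000 bits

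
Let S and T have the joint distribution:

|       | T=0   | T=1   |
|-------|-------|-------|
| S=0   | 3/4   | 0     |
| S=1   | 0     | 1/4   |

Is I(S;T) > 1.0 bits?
Marginal P(S) (row sums):
  P(S=0) = 3/4 + 0 = 3/4
  P(S=1) = 0 + 1/4 = 1/4
Marginal P(T) (column sums):
  P(T=0) = 3/4 + 0 = 3/4
  P(T=1) = 0 + 1/4 = 1/4

H(S) = -[(3/4)·log₂(3/4) + (1/4)·log₂(1/4)]
  = 0.3113 + 0.5000
  = 0.8113 bits
H(T) = -[(3/4)·log₂(3/4) + (1/4)·log₂(1/4)]
  = 0.3113 + 0.5000
  = 0.8113 bits
H(S,T) = -[(3/4)·log₂(3/4) + (1/4)·log₂(1/4)]
  = 0.3113 + 0.5000
  = 0.8113 bits

I(S;T) = H(S) + H(T) - H(S,T)
  = 0.8113 + 0.8113 - 0.8113
  = 0.8113 bits

No. I(S;T) = 0.8113 bits, which is ≤ 1.0 bits.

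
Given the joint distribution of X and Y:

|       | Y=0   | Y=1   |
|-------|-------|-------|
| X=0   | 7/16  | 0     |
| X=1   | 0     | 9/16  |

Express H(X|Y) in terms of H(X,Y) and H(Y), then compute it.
H(X|Y) = H(X,Y) - H(Y)

Marginal P(Y) (column sums):
  P(Y=0) = 7/16 + 0 = 7/16
  P(Y=1) = 0 + 9/16 = 9/16

H(X,Y) = -[(7/16)·log₂(7/16) + (9/16)·log₂(9/16)]
  = 0.5218 + 0.4669
  = 0.9887 bits
H(Y) = -[(7/16)·log₂(7/16) + (9/16)·log₂(9/16)]
  = 0.5218 + 0.4669
  = 0.9887 bits

H(X|Y) = 0.9887 - 0.9887 = 0.0000 bits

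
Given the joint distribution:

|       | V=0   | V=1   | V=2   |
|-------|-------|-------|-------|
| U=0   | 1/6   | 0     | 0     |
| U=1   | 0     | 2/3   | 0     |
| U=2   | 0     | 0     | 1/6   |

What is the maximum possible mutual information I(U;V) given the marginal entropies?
The upper bound on mutual information is I(U;V) ≤ min(H(U), H(V)).

Marginal P(U) (row sums):
  P(U=0) = 1/6 + 0 + 0 = 1/6
  P(U=1) = 0 + 2/3 + 0 = 2/3
  P(U=2) = 0 + 0 + 1/6 = 1/6
Marginal P(V) (column sums):
  P(V=0) = 1/6 + 0 + 0 = 1/6
  P(V=1) = 0 + 2/3 + 0 = 2/3
  P(V=2) = 0 + 0 + 1/6 = 1/6

H(U) = -[(1/6)·log₂(1/6) + (2/3)·log₂(2/3) + (1/6)·log₂(1/6)]
  = 0.4308 + 0.3900 + 0.4308
  = 1.2516 bits
H(V) = -[(1/6)·log₂(1/6) + (2/3)·log₂(2/3) + (1/6)·log₂(1/6)]
  = 0.4308 + 0.3900 + 0.4308
  = 1.2516 bits

Maximum possible I(U;V) = min(1.2516, 1.2516) = 1.2516 bits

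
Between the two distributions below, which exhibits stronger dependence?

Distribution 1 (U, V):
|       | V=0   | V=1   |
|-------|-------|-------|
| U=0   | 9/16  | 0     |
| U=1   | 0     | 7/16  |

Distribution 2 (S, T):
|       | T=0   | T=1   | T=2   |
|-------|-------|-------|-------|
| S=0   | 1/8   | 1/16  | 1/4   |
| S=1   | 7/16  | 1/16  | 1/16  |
Distribution 1 (U, V):
Marginal P(U) (row sums):
  P(U=0) = 9/16 + 0 = 9/16
  P(U=1) = 0 + 7/16 = 7/16
Marginal P(V) (column sums):
  P(V=0) = 9/16 + 0 = 9/16
  P(V=1) = 0 + 7/16 = 7/16

H(U) = -[(9/16)·log₂(9/16) + (7/16)·log₂(7/16)]
  = 0.4669 + 0.5218
  = 0.9887 bits
H(V) = -[(9/16)·log₂(9/16) + (7/16)·log₂(7/16)]
  = 0.4669 + 0.5218
  = 0.9887 bits
H(U,V) = -[(9/16)·log₂(9/16) + (7/16)·log₂(7/16)]
  = 0.4669 + 0.5218
  = 0.9887 bits

I(U;V) = H(U) + H(V) - H(U,V)
  = 0.9887 + 0.9887 - 0.9887
  = 0.9887 bits

Distribution 2 (S, T):
Marginal P(S) (row sums):
  P(S=0) = 1/8 + 1/16 + 1/4 = 7/16
  P(S=1) = 7/16 + 1/16 + 1/16 = 9/16
Marginal P(T) (column sums):
  P(T=0) = 1/8 + 7/16 = 9/16
  P(T=1) = 1/16 + 1/16 = 1/8
  P(T=2) = 1/4 + 1/16 = 5/16

H(S) = -[(7/16)·log₂(7/16) + (9/16)·log₂(9/16)]
  = 0.5218 + 0.4669
  = 0.9887 bits
H(T) = -[(9/16)·log₂(9/16) + (1/8)·log₂(1/8) + (5/16)·log₂(5/16)]
  = 0.4669 + 0.3750 + 0.5244
  = 1.3663 bits
H(S,T) = -[(1/8)·log₂(1/8) + (1/16)·log₂(1/16) + (1/4)·log₂(1/4) + (7/16)·log₂(7/16) + (1/16)·log₂(1/16) + (1/16)·log₂(1/16)]
  = 0.3750 + 0.2500 + 0.5000 + 0.5218 + 0.2500 + 0.2500
  = 2.1468 bits

I(S;T) = H(S) + H(T) - H(S,T)
  = 0.9887 + 1.3663 - 2.1468
  = 0.2082 bits

I(U;V) = 0.9887 bits > I(S;T) = 0.2082 bits, so (U, V) has the higher mutual information (stronger dependence).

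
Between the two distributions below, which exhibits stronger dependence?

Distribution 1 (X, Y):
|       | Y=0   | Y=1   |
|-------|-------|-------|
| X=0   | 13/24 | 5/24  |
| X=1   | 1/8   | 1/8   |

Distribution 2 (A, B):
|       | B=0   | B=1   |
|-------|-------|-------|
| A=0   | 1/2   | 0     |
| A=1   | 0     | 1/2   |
Distribution 1 (X, Y):
Marginal P(X) (row sums):
  P(X=0) = 13/24 + 5/24 = 3/4
  P(X=1) = 1/8 + 1/8 = 1/4
Marginal P(Y) (column sums):
  P(Y=0) = 13/24 + 1/8 = 2/3
  P(Y=1) = 5/24 + 1/8 = 1/3

H(X) = -[(3/4)·log₂(3/4) + (1/4)·log₂(1/4)]
  = 0.3113 + 0.5000
  = 0.8113 bits
H(Y) = -[(2/3)·log₂(2/3) + (1/3)·log₂(1/3)]
  = 0.3900 + 0.5283
  = 0.9183 bits
H(X,Y) = -[(13/24)·log₂(13/24) + (5/24)·log₂(5/24) + (1/8)·log₂(1/8) + (1/8)·log₂(1/8)]
  = 0.4791 + 0.4715 + 0.3750 + 0.3750
  = 1.7006 bits

I(X;Y) = H(X) + H(Y) - H(X,Y)
  = 0.8113 + 0.9183 - 1.7006
  = 0.0290 bits

Distribution 2 (A, B):
Marginal P(A) (row sums):
  P(A=0) = 1/2 + 0 = 1/2
  P(A=1) = 0 + 1/2 = 1/2
Marginal P(B) (column sums):
  P(B=0) = 1/2 + 0 = 1/2
  P(B=1) = 0 + 1/2 = 1/2

H(A) = -[(1/2)·log₂(1/2) + (1/2)·log₂(1/2)]
  = 0.5000 + 0.5000
  = 1.0000 bits
H(B) = -[(1/2)·log₂(1/2) + (1/2)·log₂(1/2)]
  = 0.5000 + 0.5000
  = 1.0000 bits
H(A,B) = -[(1/2)·log₂(1/2) + (1/2)·log₂(1/2)]
  = 0.5000 + 0.5000
  = 1.0000 bits

I(A;B) = H(A) + H(B) - H(A,B)
  = 1.0000 + 1.0000 - 1.0000
  = 1.0000 bits

I(A;B) = 1.0000 bits > I(X;Y) = 0.0290 bits, so (A, B) has the higher mutual information (stronger dependence).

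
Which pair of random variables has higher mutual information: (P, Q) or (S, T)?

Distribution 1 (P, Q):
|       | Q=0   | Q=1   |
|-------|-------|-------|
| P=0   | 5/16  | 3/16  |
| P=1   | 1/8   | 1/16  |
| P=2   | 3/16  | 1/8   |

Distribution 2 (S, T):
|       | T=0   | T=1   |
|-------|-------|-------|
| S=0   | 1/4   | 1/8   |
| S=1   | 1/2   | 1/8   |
Distribution 1 (P, Q):
Marginal P(P) (row sums):
  P(P=0) = 5/16 + 3/16 = 1/2
  P(P=1) = 1/8 + 1/16 = 3/16
  P(P=2) = 3/16 + 1/8 = 5/16
Marginal P(Q) (column sums):
  P(Q=0) = 5/16 + 1/8 + 3/16 = 5/8
  P(Q=1) = 3/16 + 1/16 + 1/8 = 3/8

H(P) = -[(1/2)·log₂(1/2) + (3/16)·log₂(3/16) + (5/16)·log₂(5/16)]
  = 0.5000 + 0.4528 + 0.5244
  = 1.4772 bits
H(Q) = -[(5/8)·log₂(5/8) + (3/8)·log₂(3/8)]
  = 0.4238 + 0.5306
  = 0.9544 bits
H(P,Q) = -[(5/16)·log₂(5/16) + (3/16)·log₂(3/16) + (1/8)·log₂(1/8) + (1/16)·log₂(1/16) + (3/16)·log₂(3/16) + (1/8)·log₂(1/8)]
  = 0.5244 + 0.4528 + 0.3750 + 0.2500 + 0.4528 + 0.3750
  = 2.4300 bits

I(P;Q) = H(P) + H(Q) - H(P,Q)
  = 1.4772 + 0.9544 - 2.4300
  = 0.0016 bits

Distribution 2 (S, T):
Marginal P(S) (row sums):
  P(S=0) = 1/4 + 1/8 = 3/8
  P(S=1) = 1/2 + 1/8 = 5/8
Marginal P(T) (column sums):
  P(T=0) = 1/4 + 1/2 = 3/4
  P(T=1) = 1/8 + 1/8 = 1/4

H(S) = -[(3/8)·log₂(3/8) + (5/8)·log₂(5/8)]
  = 0.5306 + 0.4238
  = 0.9544 bits
H(T) = -[(3/4)·log₂(3/4) + (1/4)·log₂(1/4)]
  = 0.3113 + 0.5000
  = 0.8113 bits
H(S,T) = -[(1/4)·log₂(1/4) + (1/8)·log₂(1/8) + (1/2)·log₂(1/2) + (1/8)·log₂(1/8)]
  = 0.5000 + 0.3750 + 0.5000 + 0.3750
  = 1.7500 bits

I(S;T) = H(S) + H(T) - H(S,T)
  = 0.9544 + 0.8113 - 1.7500
  = 0.0157 bits

I(S;T) = 0.0157 bits > I(P;Q) = 0.0016 bits, so (S, T) has the higher mutual information (stronger dependence).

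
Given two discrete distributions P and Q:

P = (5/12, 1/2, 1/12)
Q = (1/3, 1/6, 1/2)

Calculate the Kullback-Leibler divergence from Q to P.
D(P||Q) = Σ P(i) log₂(P(i)/Q(i))
  i=0: (5/12) × log₂((5/12)/(1/3)) = (5/12) × log₂(5/4) = 0.1341
  i=1: (1/2) × log₂((1/2)/(1/6)) = (1/2) × log₂(3) = 0.7925
  i=2: (1/12) × log₂((1/12)/(1/2)) = (1/12) × log₂(1/6) = -0.2154
D(P||Q) = 0.1341 + 0.7925 - 0.2154
  = 0.7112 bits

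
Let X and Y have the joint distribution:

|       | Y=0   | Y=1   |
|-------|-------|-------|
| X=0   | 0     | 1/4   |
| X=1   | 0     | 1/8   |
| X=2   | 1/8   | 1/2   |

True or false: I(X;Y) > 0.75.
Marginal P(X) (row sums):
  P(X=0) = 0 + 1/4 = 1/4
  P(X=1) = 0 + 1/8 = 1/8
  P(X=2) = 1/8 + 1/2 = 5/8
Marginal P(Y) (column sums):
  P(Y=0) = 0 + 0 + 1/8 = 1/8
  P(Y=1) = 1/4 + 1/8 + 1/2 = 7/8

H(X) = -[(1/4)·log₂(1/4) + (1/8)·log₂(1/8) + (5/8)·log₂(5/8)]
  = 0.5000 + 0.3750 + 0.4238
  = 1.2988 bits
H(Y) = -[(1/8)·log₂(1/8) + (7/8)·log₂(7/8)]
  = 0.3750 + 0.1686
  = 0.5436 bits
H(X,Y) = -[(1/4)·log₂(1/4) + (1/8)·log₂(1/8) + (1/8)·log₂(1/8) + (1/2)·log₂(1/2)]
  = 0.5000 + 0.3750 + 0.3750 + 0.5000
  = 1.7500 bits

I(X;Y) = H(X) + H(Y) - H(X,Y)
  = 1.2988 + 0.5436 - 1.7500
  = 0.0924 bits

False. I(X;Y) = 0.0924 bits, which is ≤ 0.75 bits.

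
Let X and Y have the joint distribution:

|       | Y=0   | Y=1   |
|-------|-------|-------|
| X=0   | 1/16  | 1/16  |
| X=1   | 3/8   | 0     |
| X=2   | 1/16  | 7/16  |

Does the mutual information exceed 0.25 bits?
Marginal P(X) (row sums):
  P(X=0) = 1/16 + 1/16 = 1/8
  P(X=1) = 3/8 + 0 = 3/8
  P(X=2) = 1/16 + 7/16 = 1/2
Marginal P(Y) (column sums):
  P(Y=0) = 1/16 + 3/8 + 1/16 = 1/2
  P(Y=1) = 1/16 + 0 + 7/16 = 1/2

H(X) = -[(1/8)·log₂(1/8) + (3/8)·log₂(3/8) + (1/2)·log₂(1/2)]
  = 0.3750 + 0.5306 + 0.5000
  = 1.4056 bits
H(Y) = -[(1/2)·log₂(1/2) + (1/2)·log₂(1/2)]
  = 0.5000 + 0.5000
  = 1.0000 bits
H(X,Y) = -[(1/16)·log₂(1/16) + (1/16)·log₂(1/16) + (3/8)·log₂(3/8) + (1/16)·log₂(1/16) + (7/16)·log₂(7/16)]
  = 0.2500 + 0.2500 + 0.5306 + 0.2500 + 0.5218
  = 1.8024 bits

I(X;Y) = H(X) + H(Y) - H(X,Y)
  = 1.4056 + 1.0000 - 1.8024
  = 0.6032 bits

Yes. I(X;Y) = 0.6032 bits, which is > 0.25 bits.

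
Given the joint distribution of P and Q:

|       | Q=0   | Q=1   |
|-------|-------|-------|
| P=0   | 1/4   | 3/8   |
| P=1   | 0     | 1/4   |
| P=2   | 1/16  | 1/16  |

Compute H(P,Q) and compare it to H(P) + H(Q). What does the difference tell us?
Marginal P(P) (row sums):
  P(P=0) = 1/4 + 3/8 = 5/8
  P(P=1) = 0 + 1/4 = 1/4
  P(P=2) = 1/16 + 1/16 = 1/8
Marginal P(Q) (column sums):
  P(Q=0) = 1/4 + 0 + 1/16 = 5/16
  P(Q=1) = 3/8 + 1/4 + 1/16 = 11/16

H(P,Q) = -[(1/4)·log₂(1/4) + (3/8)·log₂(3/8) + (1/4)·log₂(1/4) + (1/16)·log₂(1/16) + (1/16)·log₂(1/16)]
  = 0.5000 + 0.5306 + 0.5000 + 0.2500 + 0.2500
  = 2.0306 bits
H(P) = -[(5/8)·log₂(5/8) + (1/4)·log₂(1/4) + (1/8)·log₂(1/8)]
  = 0.4238 + 0.5000 + 0.3750
  = 1.2988 bits
H(Q) = -[(5/16)·log₂(5/16) + (11/16)·log₂(11/16)]
  = 0.5244 + 0.3716
  = 0.8960 bits

H(P) + H(Q) = 1.2988 + 0.8960 = 2.1948 bits
Difference: H(P) + H(Q) - H(P,Q) = 2.1948 - 2.0306 = 0.1642 bits = I(P;Q)

The difference is the mutual information; it is positive here, so P and Q are dependent (knowing one reduces uncertainty about the other by 0.1642 bits).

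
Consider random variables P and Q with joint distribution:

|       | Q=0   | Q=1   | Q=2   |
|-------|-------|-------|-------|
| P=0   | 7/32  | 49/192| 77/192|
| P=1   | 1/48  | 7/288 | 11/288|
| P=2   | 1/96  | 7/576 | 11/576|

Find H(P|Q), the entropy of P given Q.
Marginal P(Q) (column sums):
  P(Q=0) = 7/32 + 1/48 + 1/96 = 1/4
  P(Q=1) = 49/192 + 7/288 + 7/576 = 7/24
  P(Q=2) = 77/192 + 11/288 + 11/576 = 11/24

H(P|Q) = -Σ P(P,Q)·log₂ P(P|Q), where P(P|Q) = P(P,Q) / P(Q)
  (P=0,Q=0): P(P|Q) = (7/32)/(1/4) = 7/8;  -(7/32)·log₂(7/8) = 0.0421
  (P=0,Q=1): P(P|Q) = (49/192)/(7/24) = 7/8;  -(49/192)·log₂(7/8) = 0.0492
  (P=0,Q=2): P(P|Q) = (77/192)/(11/24) = 7/8;  -(77/192)·log₂(7/8) = 0.0773
  (P=1,Q=0): P(P|Q) = (1/48)/(1/4) = 1/12;  -(1/48)·log₂(1/12) = 0.0747
  (P=1,Q=1): P(P|Q) = (7/288)/(7/24) = 1/12;  -(7/288)·log₂(1/12) = 0.0871
  (P=1,Q=2): P(P|Q) = (11/288)/(11/24) = 1/12;  -(11/288)·log₂(1/12) = 0.1369
  (P=2,Q=0): P(P|Q) = (1/96)/(1/4) = 1/24;  -(1/96)·log₂(1/24) = 0.0478
  (P=2,Q=1): P(P|Q) = (7/576)/(7/24) = 1/24;  -(7/576)·log₂(1/24) = 0.0557
  (P=2,Q=2): P(P|Q) = (11/576)/(11/24) = 1/24;  -(11/576)·log₂(1/24) = 0.0876
H(P|Q) = 0.0421 + 0.0492 + 0.0773 + 0.0747 + 0.0871 + 0.1369 + 0.0478 + 0.0557 + 0.0876
  = 0.6584 bits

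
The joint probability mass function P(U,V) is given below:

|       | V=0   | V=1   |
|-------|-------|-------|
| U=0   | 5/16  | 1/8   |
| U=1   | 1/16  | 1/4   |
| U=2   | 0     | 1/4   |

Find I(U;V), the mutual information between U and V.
Marginal P(U) (row sums):
  P(U=0) = 5/16 + 1/8 = 7/16
  P(U=1) = 1/16 + 1/4 = 5/16
  P(U=2) = 0 + 1/4 = 1/4
Marginal P(V) (column sums):
  P(V=0) = 5/16 + 1/16 + 0 = 3/8
  P(V=1) = 1/8 + 1/4 + 1/4 = 5/8

H(U) = -[(7/16)·log₂(7/16) + (5/16)·log₂(5/16) + (1/4)·log₂(1/4)]
  = 0.5218 + 0.5244 + 0.5000
  = 1.5462 bits
H(V) = -[(3/8)·log₂(3/8) + (5/8)·log₂(5/8)]
  = 0.5306 + 0.4238
  = 0.9544 bits
H(U,V) = -[(5/16)·log₂(5/16) + (1/8)·log₂(1/8) + (1/16)·log₂(1/16) + (1/4)·log₂(1/4) + (1/4)·log₂(1/4)]
  = 0.5244 + 0.3750 + 0.2500 + 0.5000 + 0.5000
  = 2.1494 bits

I(U;V) = H(U) + H(V) - H(U,V)
  = 1.5462 + 0.9544 - 2.1494
  = 0.3512 bits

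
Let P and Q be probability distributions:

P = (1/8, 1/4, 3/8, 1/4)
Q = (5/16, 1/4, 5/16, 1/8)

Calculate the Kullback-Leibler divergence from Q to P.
D(P||Q) = Σ P(i) log₂(P(i)/Q(i))
  i=0: (1/8) × log₂((1/8)/(5/16)) = (1/8) × log₂(2/5) = -0.1652
  i=1: (1/4) × log₂((1/4)/(1/4)) = (1/4) × log₂(1) = 0.0000
  i=2: (3/8) × log₂((3/8)/(5/16)) = (3/8) × log₂(6/5) = 0.0986
  i=3: (1/4) × log₂((1/4)/(1/8)) = (1/4) × log₂(2) = 0.2500
D(P||Q) = -0.1652 + 0.0000 + 0.0986 + 0.2500
  = 0.1834 bits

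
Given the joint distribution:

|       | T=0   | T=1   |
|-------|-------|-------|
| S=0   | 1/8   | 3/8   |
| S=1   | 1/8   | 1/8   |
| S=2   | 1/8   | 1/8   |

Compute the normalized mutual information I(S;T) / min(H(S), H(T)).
Marginal P(S) (row sums):
  P(S=0) = 1/8 + 3/8 = 1/2
  P(S=1) = 1/8 + 1/8 = 1/4
  P(S=2) = 1/8 + 1/8 = 1/4
Marginal P(T) (column sums):
  P(T=0) = 1/8 + 1/8 + 1/8 = 3/8
  P(T=1) = 3/8 + 1/8 + 1/8 = 5/8

H(S) = -[(1/2)·log₂(1/2) + (1/4)·log₂(1/4) + (1/4)·log₂(1/4)]
  = 0.5000 + 0.5000 + 0.5000
  = 1.5000 bits
H(T) = -[(3/8)·log₂(3/8) + (5/8)·log₂(5/8)]
  = 0.5306 + 0.4238
  = 0.9544 bits
H(S,T) = -[(1/8)·log₂(1/8) + (3/8)·log₂(3/8) + (1/8)·log₂(1/8) + (1/8)·log₂(1/8) + (1/8)·log₂(1/8) + (1/8)·log₂(1/8)]
  = 0.3750 + 0.5306 + 0.3750 + 0.3750 + 0.3750 + 0.3750
  = 2.4056 bits

I(S;T) = H(S) + H(T) - H(S,T)
  = 1.5000 + 0.9544 - 2.4056
  = 0.0488 bits

min(H(S), H(T)) = min(1.5000, 0.9544) = 0.9544 bits
Normalized MI = 0.0488 / 0.9544 = 0.0511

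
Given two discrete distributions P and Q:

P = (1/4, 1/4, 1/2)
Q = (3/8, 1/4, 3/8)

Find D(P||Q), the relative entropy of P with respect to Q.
D(P||Q) = Σ P(i) log₂(P(i)/Q(i))
  i=0: (1/4) × log₂((1/4)/(3/8)) = (1/4) × log₂(2/3) = -0.1462
  i=1: (1/4) × log₂((1/4)/(1/4)) = (1/4) × log₂(1) = 0.0000
  i=2: (1/2) × log₂((1/2)/(3/8)) = (1/2) × log₂(4/3) = 0.2075
D(P||Q) = -0.1462 + 0.0000 + 0.2075
  = 0.0613 bits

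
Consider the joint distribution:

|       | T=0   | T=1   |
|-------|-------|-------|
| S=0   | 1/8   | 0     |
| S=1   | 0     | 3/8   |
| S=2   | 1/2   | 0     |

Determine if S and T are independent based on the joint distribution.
Marginal P(S) (row sums):
  P(S=0) = 1/8 + 0 = 1/8
  P(S=1) = 0 + 3/8 = 3/8
  P(S=2) = 1/2 + 0 = 1/2
Marginal P(T) (column sums):
  P(T=0) = 1/8 + 0 + 1/2 = 5/8
  P(T=1) = 0 + 3/8 + 0 = 3/8

S and T are independent iff P(S=i,T=j) = P(S=i)·P(T=j) for every cell.
  P(S=0)·P(T=0) = 1/8 × 5/8 = 5/64, but P(S=0,T=0) = 1/8 ✗

No, S and T are not independent. Quantitatively, I(S;T) > 0:

H(S) = -[(1/8)·log₂(1/8) + (3/8)·log₂(3/8) + (1/2)·log₂(1/2)]
  = 0.3750 + 0.5306 + 0.5000
  = 1.4056 bits
H(T) = -[(5/8)·log₂(5/8) + (3/8)·log₂(3/8)]
  = 0.4238 + 0.5306
  = 0.9544 bits
H(S,T) = -[(1/8)·log₂(1/8) + (3/8)·log₂(3/8) + (1/2)·log₂(1/2)]
  = 0.3750 + 0.5306 + 0.5000
  = 1.4056 bits
I(S;T) = H(S) + H(T) - H(S,T) = 1.4056 + 0.9544 - 1.4056 = 0.9544 bits > 0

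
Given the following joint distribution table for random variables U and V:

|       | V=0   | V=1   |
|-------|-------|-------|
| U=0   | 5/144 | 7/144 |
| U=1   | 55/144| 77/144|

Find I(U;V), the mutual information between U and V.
Marginal P(U) (row sums):
  P(U=0) = 5/144 + 7/144 = 1/12
  P(U=1) = 55/144 + 77/144 = 11/12
Marginal P(V) (column sums):
  P(V=0) = 5/144 + 55/144 = 5/12
  P(V=1) = 7/144 + 77/144 = 7/12

H(U) = -[(1/12)·log₂(1/12) + (11/12)·log₂(11/12)]
  = 0.2987 + 0.1151
  = 0.4138 bits
H(V) = -[(5/12)·log₂(5/12) + (7/12)·log₂(7/12)]
  = 0.5263 + 0.4536
  = 0.9799 bits
H(U,V) = -[(5/144)·log₂(5/144) + (7/144)·log₂(7/144) + (55/144)·log₂(55/144) + (77/144)·log₂(77/144)]
  = 0.1683 + 0.2121 + 0.5304 + 0.4829
  = 1.3937 bits

I(U;V) = H(U) + H(V) - H(U,V)
  = 0.4138 + 0.9799 - 1.3937
  = 0.0000 bits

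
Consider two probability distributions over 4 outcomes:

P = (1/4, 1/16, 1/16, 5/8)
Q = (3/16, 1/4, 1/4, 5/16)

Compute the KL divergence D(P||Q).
D(P||Q) = Σ P(i) log₂(P(i)/Q(i))
  i=0: (1/4) × log₂((1/4)/(3/16)) = (1/4) × log₂(4/3) = 0.1038
  i=1: (1/16) × log₂((1/16)/(1/4)) = (1/16) × log₂(1/4) = -0.1250
  i=2: (1/16) × log₂((1/16)/(1/4)) = (1/16) × log₂(1/4) = -0.1250
  i=3: (5/8) × log₂((5/8)/(5/16)) = (5/8) × log₂(2) = 0.6250
D(P||Q) = 0.1038 - 0.1250 - 0.1250 + 0.6250
  = 0.4788 bits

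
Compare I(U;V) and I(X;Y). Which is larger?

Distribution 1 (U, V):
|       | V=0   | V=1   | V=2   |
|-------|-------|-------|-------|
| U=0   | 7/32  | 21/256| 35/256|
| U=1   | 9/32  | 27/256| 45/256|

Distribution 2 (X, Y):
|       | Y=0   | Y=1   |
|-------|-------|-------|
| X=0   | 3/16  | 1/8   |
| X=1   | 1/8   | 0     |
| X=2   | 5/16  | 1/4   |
Distribution 1 (U, V):
Marginal P(U) (row sums):
  P(U=0) = 7/32 + 21/256 + 35/256 = 7/16
  P(U=1) = 9/32 + 27/256 + 45/256 = 9/16
Marginal P(V) (column sums):
  P(V=0) = 7/32 + 9/32 = 1/2
  P(V=1) = 21/256 + 27/256 = 3/16
  P(V=2) = 35/256 + 45/256 = 5/16

H(U) = -[(7/16)·log₂(7/16) + (9/16)·log₂(9/16)]
  = 0.5218 + 0.4669
  = 0.9887 bits
H(V) = -[(1/2)·log₂(1/2) + (3/16)·log₂(3/16) + (5/16)·log₂(5/16)]
  = 0.5000 + 0.4528 + 0.5244
  = 1.4772 bits
H(U,V) = -[(7/32)·log₂(7/32) + (21/256)·log₂(21/256) + (35/256)·log₂(35/256) + (9/32)·log₂(9/32) + (27/256)·log₂(27/256) + (45/256)·log₂(45/256)]
  = 0.4796 + 0.2959 + 0.3925 + 0.5147 + 0.3423 + 0.4409
  = 2.4659 bits

I(U;V) = H(U) + H(V) - H(U,V)
  = 0.9887 + 1.4772 - 2.4659
  = 0.0000 bits

Distribution 2 (X, Y):
Marginal P(X) (row sums):
  P(X=0) = 3/16 + 1/8 = 5/16
  P(X=1) = 1/8 + 0 = 1/8
  P(X=2) = 5/16 + 1/4 = 9/16
Marginal P(Y) (column sums):
  P(Y=0) = 3/16 + 1/8 + 5/16 = 5/8
  P(Y=1) = 1/8 + 0 + 1/4 = 3/8

H(X) = -[(5/16)·log₂(5/16) + (1/8)·log₂(1/8) + (9/16)·log₂(9/16)]
  = 0.5244 + 0.3750 + 0.4669
  = 1.3663 bits
H(Y) = -[(5/8)·log₂(5/8) + (3/8)·log₂(3/8)]
  = 0.4238 + 0.5306
  = 0.9544 bits
H(X,Y) = -[(3/16)·log₂(3/16) + (1/8)·log₂(1/8) + (1/8)·log₂(1/8) + (5/16)·log₂(5/16) + (1/4)·log₂(1/4)]
  = 0.4528 + 0.3750 + 0.3750 + 0.5244 + 0.5000
  = 2.2272 bits

I(X;Y) = H(X) + H(Y) - H(X,Y)
  = 1.3663 + 0.9544 - 2.2272
  = 0.0935 bits

I(X;Y) = 0.0935 bits > I(U;V) = 0.0000 bits, so (X, Y) has the higher mutual information (stronger dependence).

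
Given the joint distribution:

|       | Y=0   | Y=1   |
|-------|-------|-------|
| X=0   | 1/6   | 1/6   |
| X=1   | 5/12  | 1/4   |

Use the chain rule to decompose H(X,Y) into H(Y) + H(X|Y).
By the chain rule: H(X,Y) = H(Y) + H(X|Y)

Marginal P(Y) (column sums):
  P(Y=0) = 1/6 + 5/12 = 7/12
  P(Y=1) = 1/6 + 1/4 = 5/12
H(Y) = -[(7/12)·log₂(7/12) + (5/12)·log₂(5/12)]
  = 0.4536 + 0.5263
  = 0.9799 bits
H(X|Y) = -Σ P(X,Y)·log₂ P(X|Y), where P(X|Y) = P(X,Y) / P(Y)
  (X=0,Y=0): P(X|Y) = (1/6)/(7/12) = 2/7;  -(1/6)·log₂(2/7) = 0.3012
  (X=0,Y=1): P(X|Y) = (1/6)/(5/12) = 2/5;  -(1/6)·log₂(2/5) = 0.2203
  (X=1,Y=0): P(X|Y) = (5/12)/(7/12) = 5/7;  -(5/12)·log₂(5/7) = 0.2023
  (X=1,Y=1): P(X|Y) = (1/4)/(5/12) = 3/5;  -(1/4)·log₂(3/5) = 0.1842
H(X|Y) = 0.3012 + 0.2203 + 0.2023 + 0.1842
  = 0.9080 bits

H(X,Y) = H(Y) + H(X|Y) = 0.9799 + 0.9080 = 1.8879 bits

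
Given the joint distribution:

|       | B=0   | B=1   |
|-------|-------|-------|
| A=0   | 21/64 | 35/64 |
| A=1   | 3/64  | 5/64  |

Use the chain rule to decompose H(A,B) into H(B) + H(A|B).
By the chain rule: H(A,B) = H(B) + H(A|B)

Marginal P(B) (column sums):
  P(B=0) = 21/64 + 3/64 = 3/8
  P(B=1) = 35/64 + 5/64 = 5/8
H(B) = -[(3/8)·log₂(3/8) + (5/8)·log₂(5/8)]
  = 0.5306 + 0.4238
  = 0.9544 bits
H(A|B) = -Σ P(A,B)·log₂ P(A|B), where P(A|B) = P(A,B) / P(B)
  (A=0,B=0): P(A|B) = (21/64)/(3/8) = 7/8;  -(21/64)·log₂(7/8) = 0.0632
  (A=0,B=1): P(A|B) = (35/64)/(5/8) = 7/8;  -(35/64)·log₂(7/8) = 0.1054
  (A=1,B=0): P(A|B) = (3/64)/(3/8) = 1/8;  -(3/64)·log₂(1/8) = 0.1406
  (A=1,B=1): P(A|B) = (5/64)/(5/8) = 1/8;  -(5/64)·log₂(1/8) = 0.2344
H(A|B) = 0.0632 + 0.1054 + 0.1406 + 0.2344
  = 0.5436 bits

H(A,B) = H(B) + H(A|B) = 0.9544 + 0.5436 = 1.4980 bits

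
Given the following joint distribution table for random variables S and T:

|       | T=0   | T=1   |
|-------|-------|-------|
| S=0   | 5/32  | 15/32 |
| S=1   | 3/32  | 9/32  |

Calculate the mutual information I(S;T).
Marginal P(S) (row sums):
  P(S=0) = 5/32 + 15/32 = 5/8
  P(S=1) = 3/32 + 9/32 = 3/8
Marginal P(T) (column sums):
  P(T=0) = 5/32 + 3/32 = 1/4
  P(T=1) = 15/32 + 9/32 = 3/4

H(S) = -[(5/8)·log₂(5/8) + (3/8)·log₂(3/8)]
  = 0.4238 + 0.5306
  = 0.9544 bits
H(T) = -[(1/4)·log₂(1/4) + (3/4)·log₂(3/4)]
  = 0.5000 + 0.3113
  = 0.8113 bits
H(S,T) = -[(5/32)·log₂(5/32) + (15/32)·log₂(15/32) + (3/32)·log₂(3/32) + (9/32)·log₂(9/32)]
  = 0.4184 + 0.5124 + 0.3202 + 0.5147
  = 1.7657 bits

I(S;T) = H(S) + H(T) - H(S,T)
  = 0.9544 + 0.8113 - 1.7657
  = 0.0000 bits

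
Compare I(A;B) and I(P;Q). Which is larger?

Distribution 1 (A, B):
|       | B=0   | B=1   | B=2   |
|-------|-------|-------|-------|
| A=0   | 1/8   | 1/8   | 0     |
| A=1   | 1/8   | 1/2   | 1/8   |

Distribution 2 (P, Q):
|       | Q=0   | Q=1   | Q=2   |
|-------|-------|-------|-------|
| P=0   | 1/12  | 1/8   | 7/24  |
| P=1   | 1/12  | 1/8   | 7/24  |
Distribution 1 (A, B):
Marginal P(A) (row sums):
  P(A=0) = 1/8 + 1/8 + 0 = 1/4
  P(A=1) = 1/8 + 1/2 + 1/8 = 3/4
Marginal P(B) (column sums):
  P(B=0) = 1/8 + 1/8 = 1/4
  P(B=1) = 1/8 + 1/2 = 5/8
  P(B=2) = 0 + 1/8 = 1/8

H(A) = -[(1/4)·log₂(1/4) + (3/4)·log₂(3/4)]
  = 0.5000 + 0.3113
  = 0.8113 bits
H(B) = -[(1/4)·log₂(1/4) + (5/8)·log₂(5/8) + (1/8)·log₂(1/8)]
  = 0.5000 + 0.4238 + 0.3750
  = 1.2988 bits
H(A,B) = -[(1/8)·log₂(1/8) + (1/8)·log₂(1/8) + (1/8)·log₂(1/8) + (1/2)·log₂(1/2) + (1/8)·log₂(1/8)]
  = 0.3750 + 0.3750 + 0.3750 + 0.5000 + 0.3750
  = 2.0000 bits

I(A;B) = H(A) + H(B) - H(A,B)
  = 0.8113 + 1.2988 - 2.0000
  = 0.1101 bits

Distribution 2 (P, Q):
Marginal P(P) (row sums):
  P(P=0) = 1/12 + 1/8 + 7/24 = 1/2
  P(P=1) = 1/12 + 1/8 + 7/24 = 1/2
Marginal P(Q) (column sums):
  P(Q=0) = 1/12 + 1/12 = 1/6
  P(Q=1) = 1/8 + 1/8 = 1/4
  P(Q=2) = 7/24 + 7/24 = 7/12

H(P) = -[(1/2)·log₂(1/2) + (1/2)·log₂(1/2)]
  = 0.5000 + 0.5000
  = 1.0000 bits
H(Q) = -[(1/6)·log₂(1/6) + (1/4)·log₂(1/4) + (7/12)·log₂(7/12)]
  = 0.4308 + 0.5000 + 0.4536
  = 1.3844 bits
H(P,Q) = -[(1/12)·log₂(1/12) + (1/8)·log₂(1/8) + (7/24)·log₂(7/24) + (1/12)·log₂(1/12) + (1/8)·log₂(1/8) + (7/24)·log₂(7/24)]
  = 0.2987 + 0.3750 + 0.5185 + 0.2987 + 0.3750 + 0.5185
  = 2.3844 bits

I(P;Q) = H(P) + H(Q) - H(P,Q)
  = 1.0000 + 1.3844 - 2.3844
  = 0.0000 bits

I(A;B) = 0.1101 bits > I(P;Q) = 0.0000 bits, so (A, B) has the higher mutual information (stronger dependence).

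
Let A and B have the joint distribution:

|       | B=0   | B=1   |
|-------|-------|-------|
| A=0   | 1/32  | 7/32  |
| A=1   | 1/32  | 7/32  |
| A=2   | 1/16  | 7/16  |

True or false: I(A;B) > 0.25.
Marginal P(A) (row sums):
  P(A=0) = 1/32 + 7/32 = 1/4
  P(A=1) = 1/32 + 7/32 = 1/4
  P(A=2) = 1/16 + 7/16 = 1/2
Marginal P(B) (column sums):
  P(B=0) = 1/32 + 1/32 + 1/16 = 1/8
  P(B=1) = 7/32 + 7/32 + 7/16 = 7/8

H(A) = -[(1/4)·log₂(1/4) + (1/4)·log₂(1/4) + (1/2)·log₂(1/2)]
  = 0.5000 + 0.5000 + 0.5000
  = 1.5000 bits
H(B) = -[(1/8)·log₂(1/8) + (7/8)·log₂(7/8)]
  = 0.3750 + 0.1686
  = 0.5436 bits
H(A,B) = -[(1/32)·log₂(1/32) + (7/32)·log₂(7/32) + (1/32)·log₂(1/32) + (7/32)·log₂(7/32) + (1/16)·log₂(1/16) + (7/16)·log₂(7/16)]
  = 0.1563 + 0.4796 + 0.1563 + 0.4796 + 0.2500 + 0.5218
  = 2.0436 bits

I(A;B) = H(A) + H(B) - H(A,B)
  = 1.5000 + 0.5436 - 2.0436
  = 0.0000 bits

False. I(A;B) = 0.0000 bits, which is ≤ 0.25 bits.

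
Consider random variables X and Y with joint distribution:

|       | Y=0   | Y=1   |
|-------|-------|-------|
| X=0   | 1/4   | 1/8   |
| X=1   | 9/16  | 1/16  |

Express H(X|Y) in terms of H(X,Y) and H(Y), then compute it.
H(X|Y) = H(X,Y) - H(Y)

Marginal P(Y) (column sums):
  P(Y=0) = 1/4 + 9/16 = 13/16
  P(Y=1) = 1/8 + 1/16 = 3/16

H(X,Y) = -[(1/4)·log₂(1/4) + (1/8)·log₂(1/8) + (9/16)·log₂(9/16) + (1/16)·log₂(1/16)]
  = 0.5000 + 0.3750 + 0.4669 + 0.2500
  = 1.5919 bits
H(Y) = -[(13/16)·log₂(13/16) + (3/16)·log₂(3/16)]
  = 0.2434 + 0.4528
  = 0.6962 bits

H(X|Y) = 1.5919 - 0.6962 = 0.8957 bits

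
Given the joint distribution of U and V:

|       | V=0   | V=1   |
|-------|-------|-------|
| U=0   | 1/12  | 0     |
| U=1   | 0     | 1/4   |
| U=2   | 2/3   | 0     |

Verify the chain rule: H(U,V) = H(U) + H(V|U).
Left side:
H(U,V) = -[(1/12)·log₂(1/12) + (1/4)·log₂(1/4) + (2/3)·log₂(2/3)]
  = 0.2987 + 0.5000 + 0.3900
  = 1.1887 bits

Right side:
Marginal P(U) (row sums):
  P(U=0) = 1/12 + 0 = 1/12
  P(U=1) = 0 + 1/4 = 1/4
  P(U=2) = 2/3 + 0 = 2/3
H(U) = -[(1/12)·log₂(1/12) + (1/4)·log₂(1/4) + (2/3)·log₂(2/3)]
  = 0.2987 + 0.5000 + 0.3900
  = 1.1887 bits
H(V|U) = -Σ P(U,V)·log₂ P(V|U), where P(V|U) = P(U,V) / P(U)
  (cells with P(U,V) = 0 contribute 0)
  (U=0,V=0): P(V|U) = (1/12)/(1/12) = 1;  -(1/12)·log₂(1) = 0.0000
  (U=1,V=1): P(V|U) = (1/4)/(1/4) = 1;  -(1/4)·log₂(1) = 0.0000
  (U=2,V=0): P(V|U) = (2/3)/(2/3) = 1;  -(2/3)·log₂(1) = 0.0000
H(V|U) = 0.0000 + 0.0000 + 0.0000
  = 0.0000 bits
H(U) + H(V|U) = 1.1887 + 0.0000 = 1.1887 bits

Both sides equal 1.1887 bits, so the chain rule holds ✓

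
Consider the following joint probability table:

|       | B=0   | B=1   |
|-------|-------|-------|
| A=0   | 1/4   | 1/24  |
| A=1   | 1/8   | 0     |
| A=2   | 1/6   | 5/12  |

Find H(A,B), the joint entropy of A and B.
H(A,B) = -Σ P(A,B) log₂ P(A,B), summed over the non-zero cells:
H(A,B) = -[(1/4)·log₂(1/4) + (1/24)·log₂(1/24) + (1/8)·log₂(1/8) + (1/6)·log₂(1/6) + (5/12)·log₂(5/12)]
  = 0.5000 + 0.1910 + 0.3750 + 0.4308 + 0.5263
  = 2.0231 bits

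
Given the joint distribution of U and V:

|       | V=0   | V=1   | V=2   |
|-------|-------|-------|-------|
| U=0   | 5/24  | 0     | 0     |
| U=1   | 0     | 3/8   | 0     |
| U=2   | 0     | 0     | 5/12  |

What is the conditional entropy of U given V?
Marginal P(V) (column sums):
  P(V=0) = 5/24 + 0 + 0 = 5/24
  P(V=1) = 0 + 3/8 + 0 = 3/8
  P(V=2) = 0 + 0 + 5/12 = 5/12

H(U|V) = -Σ P(U,V)·log₂ P(U|V), where P(U|V) = P(U,V) / P(V)
  (cells with P(U,V) = 0 contribute 0)
  (U=0,V=0): P(U|V) = (5/24)/(5/24) = 1;  -(5/24)·log₂(1) = 0.0000
  (U=1,V=1): P(U|V) = (3/8)/(3/8) = 1;  -(3/8)·log₂(1) = 0.0000
  (U=2,V=2): P(U|V) = (5/12)/(5/12) = 1;  -(5/12)·log₂(1) = 0.0000
H(U|V) = 0.0000 + 0.0000 + 0.0000
  = 0.0000 bits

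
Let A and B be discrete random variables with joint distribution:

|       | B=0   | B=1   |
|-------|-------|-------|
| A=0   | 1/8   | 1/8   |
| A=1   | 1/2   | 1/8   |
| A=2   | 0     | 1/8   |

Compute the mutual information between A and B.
Marginal P(A) (row sums):
  P(A=0) = 1/8 + 1/8 = 1/4
  P(A=1) = 1/2 + 1/8 = 5/8
  P(A=2) = 0 + 1/8 = 1/8
Marginal P(B) (column sums):
  P(B=0) = 1/8 + 1/2 + 0 = 5/8
  P(B=1) = 1/8 + 1/8 + 1/8 = 3/8

H(A) = -[(1/4)·log₂(1/4) + (5/8)·log₂(5/8) + (1/8)·log₂(1/8)]
  = 0.5000 + 0.4238 + 0.3750
  = 1.2988 bits
H(B) = -[(5/8)·log₂(5/8) + (3/8)·log₂(3/8)]
  = 0.4238 + 0.5306
  = 0.9544 bits
H(A,B) = -[(1/8)·log₂(1/8) + (1/8)·log₂(1/8) + (1/2)·log₂(1/2) + (1/8)·log₂(1/8) + (1/8)·log₂(1/8)]
  = 0.3750 + 0.3750 + 0.5000 + 0.3750 + 0.3750
  = 2.0000 bits

I(A;B) = H(A) + H(B) - H(A,B)
  = 1.2988 + 0.9544 - 2.0000
  = 0.2532 bits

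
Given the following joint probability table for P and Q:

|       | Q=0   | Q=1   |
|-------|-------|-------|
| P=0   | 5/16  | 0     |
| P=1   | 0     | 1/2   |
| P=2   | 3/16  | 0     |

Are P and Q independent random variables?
Marginal P(P) (row sums):
  P(P=0) = 5/16 + 0 = 5/16
  P(P=1) = 0 + 1/2 = 1/2
  P(P=2) = 3/16 + 0 = 3/16
Marginal P(Q) (column sums):
  P(Q=0) = 5/16 + 0 + 3/16 = 1/2
  P(Q=1) = 0 + 1/2 + 0 = 1/2

P and Q are independent iff P(P=i,Q=j) = P(P=i)·P(Q=j) for every cell.
  P(P=0)·P(Q=0) = 5/16 × 1/2 = 5/32, but P(P=0,Q=0) = 5/16 ✗

No, P and Q are not independent. Quantitatively, I(P;Q) > 0:

H(P) = -[(5/16)·log₂(5/16) + (1/2)·log₂(1/2) + (3/16)·log₂(3/16)]
  = 0.5244 + 0.5000 + 0.4528
  = 1.4772 bits
H(Q) = -[(1/2)·log₂(1/2) + (1/2)·log₂(1/2)]
  = 0.5000 + 0.5000
  = 1.0000 bits
H(P,Q) = -[(5/16)·log₂(5/16) + (1/2)·log₂(1/2) + (3/16)·log₂(3/16)]
  = 0.5244 + 0.5000 + 0.4528
  = 1.4772 bits
I(P;Q) = H(P) + H(Q) - H(P,Q) = 1.4772 + 1.0000 - 1.4772 = 1.0000 bits > 0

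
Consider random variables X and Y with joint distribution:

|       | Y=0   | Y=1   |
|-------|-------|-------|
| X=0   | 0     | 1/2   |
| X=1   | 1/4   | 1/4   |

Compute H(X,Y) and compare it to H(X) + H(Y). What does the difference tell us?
Marginal P(X) (row sums):
  P(X=0) = 0 + 1/2 = 1/2
  P(X=1) = 1/4 + 1/4 = 1/2
Marginal P(Y) (column sums):
  P(Y=0) = 0 + 1/4 = 1/4
  P(Y=1) = 1/2 + 1/4 = 3/4

H(X,Y) = -[(1/2)·log₂(1/2) + (1/4)·log₂(1/4) + (1/4)·log₂(1/4)]
  = 0.5000 + 0.5000 + 0.5000
  = 1.5000 bits
H(X) = -[(1/2)·log₂(1/2) + (1/2)·log₂(1/2)]
  = 0.5000 + 0.5000
  = 1.0000 bits
H(Y) = -[(1/4)·log₂(1/4) + (3/4)·log₂(3/4)]
  = 0.5000 + 0.3113
  = 0.8113 bits

H(X) + H(Y) = 1.0000 + 0.8113 = 1.8113 bits
Difference: H(X) + H(Y) - H(X,Y) = 1.8113 - 1.5000 = 0.3113 bits = I(X;Y)

The difference is the mutual information; it is positive here, so X and Y are dependent (knowing one reduces uncertainty about the other by 0.3113 bits).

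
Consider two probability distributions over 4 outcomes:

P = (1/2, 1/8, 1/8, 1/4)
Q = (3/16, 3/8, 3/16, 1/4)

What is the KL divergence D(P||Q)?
D(P||Q) = Σ P(i) log₂(P(i)/Q(i))
  i=0: (1/2) × log₂((1/2)/(3/16)) = (1/2) × log₂(8/3) = 0.7075
  i=1: (1/8) × log₂((1/8)/(3/8)) = (1/8) × log₂(1/3) = -0.1981
  i=2: (1/8) × log₂((1/8)/(3/16)) = (1/8) × log₂(2/3) = -0.0731
  i=3: (1/4) × log₂((1/4)/(1/4)) = (1/4) × log₂(1) = 0.0000
D(P||Q) = 0.7075 - 0.1981 - 0.0731 + 0.0000
  = 0.4363 bits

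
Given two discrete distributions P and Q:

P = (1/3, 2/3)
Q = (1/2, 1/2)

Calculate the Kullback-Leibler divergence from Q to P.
D(P||Q) = Σ P(i) log₂(P(i)/Q(i))
  i=0: (1/3) × log₂((1/3)/(1/2)) = (1/3) × log₂(2/3) = -0.1950
  i=1: (2/3) × log₂((2/3)/(1/2)) = (2/3) × log₂(4/3) = 0.2767
D(P||Q) = -0.1950 + 0.2767
  = 0.0817 bits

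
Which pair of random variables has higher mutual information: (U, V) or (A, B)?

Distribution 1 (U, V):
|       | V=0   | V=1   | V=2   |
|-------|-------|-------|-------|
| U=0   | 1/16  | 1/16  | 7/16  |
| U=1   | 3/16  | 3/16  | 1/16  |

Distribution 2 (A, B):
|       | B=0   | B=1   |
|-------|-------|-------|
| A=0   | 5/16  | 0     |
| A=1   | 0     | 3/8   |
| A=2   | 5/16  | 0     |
Distribution 1 (U, V):
Marginal P(U) (row sums):
  P(U=0) = 1/16 + 1/16 + 7/16 = 9/16
  P(U=1) = 3/16 + 3/16 + 1/16 = 7/16
Marginal P(V) (column sums):
  P(V=0) = 1/16 + 3/16 = 1/4
  P(V=1) = 1/16 + 3/16 = 1/4
  P(V=2) = 7/16 + 1/16 = 1/2

H(U) = -[(9/16)·log₂(9/16) + (7/16)·log₂(7/16)]
  = 0.4669 + 0.5218
  = 0.9887 bits
H(V) = -[(1/4)·log₂(1/4) + (1/4)·log₂(1/4) + (1/2)·log₂(1/2)]
  = 0.5000 + 0.5000 + 0.5000
  = 1.5000 bits
H(U,V) = -[(1/16)·log₂(1/16) + (1/16)·log₂(1/16) + (7/16)·log₂(7/16) + (3/16)·log₂(3/16) + (3/16)·log₂(3/16) + (1/16)·log₂(1/16)]
  = 0.2500 + 0.2500 + 0.5218 + 0.4528 + 0.4528 + 0.2500
  = 2.1774 bits

I(U;V) = H(U) + H(V) - H(U,V)
  = 0.9887 + 1.5000 - 2.1774
  = 0.3113 bits

Distribution 2 (A, B):
Marginal P(A) (row sums):
  P(A=0) = 5/16 + 0 = 5/16
  P(A=1) = 0 + 3/8 = 3/8
  P(A=2) = 5/16 + 0 = 5/16
Marginal P(B) (column sums):
  P(B=0) = 5/16 + 0 + 5/16 = 5/8
  P(B=1) = 0 + 3/8 + 0 = 3/8

H(A) = -[(5/16)·log₂(5/16) + (3/8)·log₂(3/8) + (5/16)·log₂(5/16)]
  = 0.5244 + 0.5306 + 0.5244
  = 1.5794 bits
H(B) = -[(5/8)·log₂(5/8) + (3/8)·log₂(3/8)]
  = 0.4238 + 0.5306
  = 0.9544 bits
H(A,B) = -[(5/16)·log₂(5/16) + (3/8)·log₂(3/8) + (5/16)·log₂(5/16)]
  = 0.5244 + 0.5306 + 0.5244
  = 1.5794 bits

I(A;B) = H(A) + H(B) - H(A,B)
  = 1.5794 + 0.9544 - 1.5794
  = 0.9544 bits

I(A;B) = 0.9544 bits > I(U;V) = 0.3113 bits, so (A, B) has the higher mutual information (stronger dependence).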